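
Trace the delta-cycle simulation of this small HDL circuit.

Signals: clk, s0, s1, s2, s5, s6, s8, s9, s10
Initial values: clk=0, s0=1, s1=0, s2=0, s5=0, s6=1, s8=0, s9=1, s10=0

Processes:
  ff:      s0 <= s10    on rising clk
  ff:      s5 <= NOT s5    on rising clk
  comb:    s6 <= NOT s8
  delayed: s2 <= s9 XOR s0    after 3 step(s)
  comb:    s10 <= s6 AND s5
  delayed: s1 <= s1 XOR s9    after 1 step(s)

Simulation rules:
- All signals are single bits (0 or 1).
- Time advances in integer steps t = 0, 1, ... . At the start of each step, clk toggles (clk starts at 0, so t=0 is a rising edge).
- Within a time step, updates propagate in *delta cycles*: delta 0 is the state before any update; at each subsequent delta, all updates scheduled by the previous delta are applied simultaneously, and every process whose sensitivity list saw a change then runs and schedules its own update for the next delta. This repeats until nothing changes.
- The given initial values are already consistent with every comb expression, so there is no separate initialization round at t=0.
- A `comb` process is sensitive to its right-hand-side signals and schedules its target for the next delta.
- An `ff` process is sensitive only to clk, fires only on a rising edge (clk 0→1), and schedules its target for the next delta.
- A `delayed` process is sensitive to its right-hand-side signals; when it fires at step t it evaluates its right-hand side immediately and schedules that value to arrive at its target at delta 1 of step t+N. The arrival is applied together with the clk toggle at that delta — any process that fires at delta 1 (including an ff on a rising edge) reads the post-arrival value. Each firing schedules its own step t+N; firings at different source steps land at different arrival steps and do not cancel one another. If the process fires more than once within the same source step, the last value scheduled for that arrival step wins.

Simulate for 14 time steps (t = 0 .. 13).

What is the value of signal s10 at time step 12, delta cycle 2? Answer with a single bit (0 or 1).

t0.Δ0 s8=0 s2=0 s6=1 s5=0 s0=1 s1=0 clk=0 s9=1 s10=0
t0.Δ1 s8=0 s2=0 s6=1 s5=0 s0=1 s1=0 clk=1 s9=1 s10=0
t0.Δ2 s8=0 s2=0 s6=1 s5=1 s0=0 s1=0 clk=1 s9=1 s10=0
t0.Δ3 s8=0 s2=0 s6=1 s5=1 s0=0 s1=0 clk=1 s9=1 s10=1
t1.Δ0 s8=0 s2=0 s6=1 s5=1 s0=0 s1=0 clk=1 s9=1 s10=1
t1.Δ1 s8=0 s2=0 s6=1 s5=1 s0=0 s1=0 clk=0 s9=1 s10=1
t2.Δ0 s8=0 s2=0 s6=1 s5=1 s0=0 s1=0 clk=0 s9=1 s10=1
t2.Δ1 s8=0 s2=0 s6=1 s5=1 s0=0 s1=0 clk=1 s9=1 s10=1
t2.Δ2 s8=0 s2=0 s6=1 s5=0 s0=1 s1=0 clk=1 s9=1 s10=1
t2.Δ3 s8=0 s2=0 s6=1 s5=0 s0=1 s1=0 clk=1 s9=1 s10=0
t3.Δ0 s8=0 s2=0 s6=1 s5=0 s0=1 s1=0 clk=1 s9=1 s10=0
t3.Δ1 s8=0 s2=1 s6=1 s5=0 s0=1 s1=0 clk=0 s9=1 s10=0
t4.Δ0 s8=0 s2=1 s6=1 s5=0 s0=1 s1=0 clk=0 s9=1 s10=0
t4.Δ1 s8=0 s2=1 s6=1 s5=0 s0=1 s1=0 clk=1 s9=1 s10=0
t4.Δ2 s8=0 s2=1 s6=1 s5=1 s0=0 s1=0 clk=1 s9=1 s10=0
t4.Δ3 s8=0 s2=1 s6=1 s5=1 s0=0 s1=0 clk=1 s9=1 s10=1
t5.Δ0 s8=0 s2=1 s6=1 s5=1 s0=0 s1=0 clk=1 s9=1 s10=1
t5.Δ1 s8=0 s2=0 s6=1 s5=1 s0=0 s1=0 clk=0 s9=1 s10=1
t6.Δ0 s8=0 s2=0 s6=1 s5=1 s0=0 s1=0 clk=0 s9=1 s10=1
t6.Δ1 s8=0 s2=0 s6=1 s5=1 s0=0 s1=0 clk=1 s9=1 s10=1
t6.Δ2 s8=0 s2=0 s6=1 s5=0 s0=1 s1=0 clk=1 s9=1 s10=1
t6.Δ3 s8=0 s2=0 s6=1 s5=0 s0=1 s1=0 clk=1 s9=1 s10=0
t7.Δ0 s8=0 s2=0 s6=1 s5=0 s0=1 s1=0 clk=1 s9=1 s10=0
t7.Δ1 s8=0 s2=1 s6=1 s5=0 s0=1 s1=0 clk=0 s9=1 s10=0
t8.Δ0 s8=0 s2=1 s6=1 s5=0 s0=1 s1=0 clk=0 s9=1 s10=0
t8.Δ1 s8=0 s2=1 s6=1 s5=0 s0=1 s1=0 clk=1 s9=1 s10=0
t8.Δ2 s8=0 s2=1 s6=1 s5=1 s0=0 s1=0 clk=1 s9=1 s10=0
t8.Δ3 s8=0 s2=1 s6=1 s5=1 s0=0 s1=0 clk=1 s9=1 s10=1
t9.Δ0 s8=0 s2=1 s6=1 s5=1 s0=0 s1=0 clk=1 s9=1 s10=1
t9.Δ1 s8=0 s2=0 s6=1 s5=1 s0=0 s1=0 clk=0 s9=1 s10=1
t10.Δ0 s8=0 s2=0 s6=1 s5=1 s0=0 s1=0 clk=0 s9=1 s10=1
t10.Δ1 s8=0 s2=0 s6=1 s5=1 s0=0 s1=0 clk=1 s9=1 s10=1
t10.Δ2 s8=0 s2=0 s6=1 s5=0 s0=1 s1=0 clk=1 s9=1 s10=1
t10.Δ3 s8=0 s2=0 s6=1 s5=0 s0=1 s1=0 clk=1 s9=1 s10=0
t11.Δ0 s8=0 s2=0 s6=1 s5=0 s0=1 s1=0 clk=1 s9=1 s10=0
t11.Δ1 s8=0 s2=1 s6=1 s5=0 s0=1 s1=0 clk=0 s9=1 s10=0
t12.Δ0 s8=0 s2=1 s6=1 s5=0 s0=1 s1=0 clk=0 s9=1 s10=0
t12.Δ1 s8=0 s2=1 s6=1 s5=0 s0=1 s1=0 clk=1 s9=1 s10=0
t12.Δ2 s8=0 s2=1 s6=1 s5=1 s0=0 s1=0 clk=1 s9=1 s10=0
t12.Δ3 s8=0 s2=1 s6=1 s5=1 s0=0 s1=0 clk=1 s9=1 s10=1
t13.Δ0 s8=0 s2=1 s6=1 s5=1 s0=0 s1=0 clk=1 s9=1 s10=1
t13.Δ1 s8=0 s2=0 s6=1 s5=1 s0=0 s1=0 clk=0 s9=1 s10=1

0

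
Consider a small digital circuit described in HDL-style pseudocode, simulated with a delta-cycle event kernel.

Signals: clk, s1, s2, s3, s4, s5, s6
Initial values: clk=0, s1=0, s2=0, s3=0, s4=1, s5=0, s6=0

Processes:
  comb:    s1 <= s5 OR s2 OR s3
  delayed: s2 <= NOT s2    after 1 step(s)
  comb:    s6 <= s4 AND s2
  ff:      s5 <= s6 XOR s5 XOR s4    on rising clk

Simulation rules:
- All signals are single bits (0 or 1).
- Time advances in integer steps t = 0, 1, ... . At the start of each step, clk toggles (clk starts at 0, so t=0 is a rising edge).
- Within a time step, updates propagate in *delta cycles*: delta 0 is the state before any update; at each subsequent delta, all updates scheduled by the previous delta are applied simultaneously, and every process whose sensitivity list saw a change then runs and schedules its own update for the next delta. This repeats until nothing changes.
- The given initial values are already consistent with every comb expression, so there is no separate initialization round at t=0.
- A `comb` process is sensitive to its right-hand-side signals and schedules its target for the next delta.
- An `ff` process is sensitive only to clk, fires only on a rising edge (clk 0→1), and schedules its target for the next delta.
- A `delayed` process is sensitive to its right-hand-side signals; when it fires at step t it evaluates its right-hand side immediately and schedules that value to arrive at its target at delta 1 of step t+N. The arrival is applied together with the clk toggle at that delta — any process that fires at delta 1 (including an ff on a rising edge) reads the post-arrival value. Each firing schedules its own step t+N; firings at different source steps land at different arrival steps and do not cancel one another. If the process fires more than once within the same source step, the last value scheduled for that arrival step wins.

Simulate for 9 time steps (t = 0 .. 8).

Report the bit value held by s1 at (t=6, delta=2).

1

t=0 Δ0: s1=0 s2=0 s5=0 s6=0 s3=0 clk=0 s4=1
  Δ1: clk:0→1
  Δ2: s5:0→1
  Δ3: s1:0→1
  (3Δ to stable)
t=1 Δ0: s1=1 s2=0 s5=1 s6=0 s3=0 clk=1 s4=1
  Δ1: clk:1→0
  (1Δ to stable)
t=2 Δ0: s1=1 s2=0 s5=1 s6=0 s3=0 clk=0 s4=1
  Δ1: clk:0→1
  Δ2: s5:1→0
  Δ3: s1:1→0
  (3Δ to stable)
t=3 Δ0: s1=0 s2=0 s5=0 s6=0 s3=0 clk=1 s4=1
  Δ1: clk:1→0
  (1Δ to stable)
t=4 Δ0: s1=0 s2=0 s5=0 s6=0 s3=0 clk=0 s4=1
  Δ1: clk:0→1
  Δ2: s5:0→1
  Δ3: s1:0→1
  (3Δ to stable)
t=5 Δ0: s1=1 s2=0 s5=1 s6=0 s3=0 clk=1 s4=1
  Δ1: clk:1→0
  (1Δ to stable)
t=6 Δ0: s1=1 s2=0 s5=1 s6=0 s3=0 clk=0 s4=1
  Δ1: clk:0→1
  Δ2: s5:1→0
  Δ3: s1:1→0
  (3Δ to stable)
t=7 Δ0: s1=0 s2=0 s5=0 s6=0 s3=0 clk=1 s4=1
  Δ1: clk:1→0
  (1Δ to stable)
t=8 Δ0: s1=0 s2=0 s5=0 s6=0 s3=0 clk=0 s4=1
  Δ1: clk:0→1
  Δ2: s5:0→1
  Δ3: s1:0→1
  (3Δ to stable)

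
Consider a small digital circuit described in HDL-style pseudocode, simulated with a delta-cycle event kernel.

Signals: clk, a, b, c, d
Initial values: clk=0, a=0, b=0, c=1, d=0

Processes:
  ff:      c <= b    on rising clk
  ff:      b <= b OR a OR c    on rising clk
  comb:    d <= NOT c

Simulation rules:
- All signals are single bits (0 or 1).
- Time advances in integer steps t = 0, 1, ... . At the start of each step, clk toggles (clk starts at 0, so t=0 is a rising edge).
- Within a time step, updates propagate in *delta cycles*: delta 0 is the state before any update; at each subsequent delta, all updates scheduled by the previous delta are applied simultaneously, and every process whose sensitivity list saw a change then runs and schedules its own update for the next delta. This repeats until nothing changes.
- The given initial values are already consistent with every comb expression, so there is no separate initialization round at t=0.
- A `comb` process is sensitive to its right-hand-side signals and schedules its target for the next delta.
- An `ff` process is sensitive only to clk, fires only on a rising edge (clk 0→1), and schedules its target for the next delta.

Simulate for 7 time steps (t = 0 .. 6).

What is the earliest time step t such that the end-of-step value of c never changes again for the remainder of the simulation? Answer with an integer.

2

[bits: a,clk,d,c,b]
t=0: Δ0=00010 Δ1=01010 Δ2=01001 Δ3=01101 | 3Δ
t=1: Δ0=01101 Δ1=00101 | 1Δ
t=2: Δ0=00101 Δ1=01101 Δ2=01111 Δ3=01011 | 3Δ
t=3: Δ0=01011 Δ1=00011 | 1Δ
t=4: Δ0=00011 Δ1=01011 | 1Δ
t=5: Δ0=01011 Δ1=00011 | 1Δ
t=6: Δ0=00011 Δ1=01011 | 1Δ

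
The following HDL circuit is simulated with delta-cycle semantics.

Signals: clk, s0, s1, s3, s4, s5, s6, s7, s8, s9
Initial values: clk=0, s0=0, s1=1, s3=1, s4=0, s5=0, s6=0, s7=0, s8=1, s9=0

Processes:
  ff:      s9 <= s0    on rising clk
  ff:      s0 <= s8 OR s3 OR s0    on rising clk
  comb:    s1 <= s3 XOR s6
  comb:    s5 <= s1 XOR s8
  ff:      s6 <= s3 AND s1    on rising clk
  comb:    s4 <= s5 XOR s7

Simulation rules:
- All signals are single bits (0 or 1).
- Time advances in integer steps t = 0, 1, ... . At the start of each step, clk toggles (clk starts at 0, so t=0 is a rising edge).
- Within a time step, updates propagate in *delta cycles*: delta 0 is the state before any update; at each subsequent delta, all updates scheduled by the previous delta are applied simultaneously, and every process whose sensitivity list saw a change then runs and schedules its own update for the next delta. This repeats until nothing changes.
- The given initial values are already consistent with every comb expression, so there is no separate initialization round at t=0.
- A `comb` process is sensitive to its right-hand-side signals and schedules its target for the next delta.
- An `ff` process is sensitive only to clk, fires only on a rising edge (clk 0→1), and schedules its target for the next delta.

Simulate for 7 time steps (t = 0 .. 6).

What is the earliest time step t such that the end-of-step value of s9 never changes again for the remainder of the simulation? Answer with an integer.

2

t=0 Δ0: s9=0 s7=0 s1=1 s8=1 clk=0 s6=0 s0=0 s5=0 s3=1 s4=0
  Δ1: clk:0→1
  Δ2: s6:0→1, s0:0→1
  Δ3: s1:1→0
  Δ4: s5:0→1
  Δ5: s4:0→1
  (5Δ to stable)
t=1 Δ0: s9=0 s7=0 s1=0 s8=1 clk=1 s6=1 s0=1 s5=1 s3=1 s4=1
  Δ1: clk:1→0
  (1Δ to stable)
t=2 Δ0: s9=0 s7=0 s1=0 s8=1 clk=0 s6=1 s0=1 s5=1 s3=1 s4=1
  Δ1: clk:0→1
  Δ2: s9:0→1, s6:1→0
  Δ3: s1:0→1
  Δ4: s5:1→0
  Δ5: s4:1→0
  (5Δ to stable)
t=3 Δ0: s9=1 s7=0 s1=1 s8=1 clk=1 s6=0 s0=1 s5=0 s3=1 s4=0
  Δ1: clk:1→0
  (1Δ to stable)
t=4 Δ0: s9=1 s7=0 s1=1 s8=1 clk=0 s6=0 s0=1 s5=0 s3=1 s4=0
  Δ1: clk:0→1
  Δ2: s6:0→1
  Δ3: s1:1→0
  Δ4: s5:0→1
  Δ5: s4:0→1
  (5Δ to stable)
t=5 Δ0: s9=1 s7=0 s1=0 s8=1 clk=1 s6=1 s0=1 s5=1 s3=1 s4=1
  Δ1: clk:1→0
  (1Δ to stable)
t=6 Δ0: s9=1 s7=0 s1=0 s8=1 clk=0 s6=1 s0=1 s5=1 s3=1 s4=1
  Δ1: clk:0→1
  Δ2: s6:1→0
  Δ3: s1:0→1
  Δ4: s5:1→0
  Δ5: s4:1→0
  (5Δ to stable)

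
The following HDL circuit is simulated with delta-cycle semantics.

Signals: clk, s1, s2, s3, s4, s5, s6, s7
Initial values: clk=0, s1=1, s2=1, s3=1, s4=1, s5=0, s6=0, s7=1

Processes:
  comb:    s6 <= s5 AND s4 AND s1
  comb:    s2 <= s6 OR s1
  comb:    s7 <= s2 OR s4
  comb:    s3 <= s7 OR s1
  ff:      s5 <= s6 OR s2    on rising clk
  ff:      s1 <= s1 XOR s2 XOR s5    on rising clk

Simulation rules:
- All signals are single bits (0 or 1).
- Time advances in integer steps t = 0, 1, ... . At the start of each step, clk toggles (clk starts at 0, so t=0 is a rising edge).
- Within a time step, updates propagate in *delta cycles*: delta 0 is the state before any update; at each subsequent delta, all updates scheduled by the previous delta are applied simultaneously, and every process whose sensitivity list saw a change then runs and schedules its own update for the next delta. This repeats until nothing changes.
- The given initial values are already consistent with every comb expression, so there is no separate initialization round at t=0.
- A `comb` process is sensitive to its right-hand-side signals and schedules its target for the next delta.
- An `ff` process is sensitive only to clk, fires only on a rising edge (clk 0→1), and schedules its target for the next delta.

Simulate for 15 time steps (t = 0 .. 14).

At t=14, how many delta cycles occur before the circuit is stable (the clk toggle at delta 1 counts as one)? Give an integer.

3

[bits: s3,s5,s4,s2,s7,s1,s6,clk]
t=0: Δ0=10111100 Δ1=10111101 Δ2=11111001 Δ3=11101001 | 3Δ
t=1: Δ0=11101001 Δ1=11101000 | 1Δ
t=2: Δ0=11101000 Δ1=11101001 Δ2=10101101 Δ3=10111101 | 3Δ
t=3: Δ0=10111101 Δ1=10111100 | 1Δ
t=4: Δ0=10111100 Δ1=10111101 Δ2=11111001 Δ3=11101001 | 3Δ
t=5: Δ0=11101001 Δ1=11101000 | 1Δ
t=6: Δ0=11101000 Δ1=11101001 Δ2=10101101 Δ3=10111101 | 3Δ
t=7: Δ0=10111101 Δ1=10111100 | 1Δ
t=8: Δ0=10111100 Δ1=10111101 Δ2=11111001 Δ3=11101001 | 3Δ
t=9: Δ0=11101001 Δ1=11101000 | 1Δ
t=10: Δ0=11101000 Δ1=11101001 Δ2=10101101 Δ3=10111101 | 3Δ
t=11: Δ0=10111101 Δ1=10111100 | 1Δ
t=12: Δ0=10111100 Δ1=10111101 Δ2=11111001 Δ3=11101001 | 3Δ
t=13: Δ0=11101001 Δ1=11101000 | 1Δ
t=14: Δ0=11101000 Δ1=11101001 Δ2=10101101 Δ3=10111101 | 3Δ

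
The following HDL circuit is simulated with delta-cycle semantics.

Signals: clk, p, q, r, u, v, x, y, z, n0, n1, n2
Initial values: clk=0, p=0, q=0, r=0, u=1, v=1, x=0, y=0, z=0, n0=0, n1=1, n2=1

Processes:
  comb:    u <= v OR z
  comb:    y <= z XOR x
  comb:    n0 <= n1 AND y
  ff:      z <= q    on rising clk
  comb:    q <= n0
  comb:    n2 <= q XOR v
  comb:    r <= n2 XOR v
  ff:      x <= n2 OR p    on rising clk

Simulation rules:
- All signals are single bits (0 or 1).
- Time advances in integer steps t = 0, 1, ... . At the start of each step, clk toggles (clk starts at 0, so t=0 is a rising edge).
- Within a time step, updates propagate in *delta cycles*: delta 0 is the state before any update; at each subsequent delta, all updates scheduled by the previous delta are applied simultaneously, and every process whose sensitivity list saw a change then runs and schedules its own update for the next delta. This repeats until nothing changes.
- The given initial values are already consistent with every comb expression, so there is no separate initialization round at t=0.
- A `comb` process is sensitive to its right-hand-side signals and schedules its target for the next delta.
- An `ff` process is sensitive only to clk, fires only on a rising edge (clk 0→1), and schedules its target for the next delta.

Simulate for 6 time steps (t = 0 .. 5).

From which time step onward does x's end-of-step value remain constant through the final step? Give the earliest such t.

2

[bits: r,z,n0,x,clk,y,u,n2,q,p,v,n1]
t=0: Δ0=000000110011 Δ1=000010110011 Δ2=000110110011 Δ3=000111110011 Δ4=001111110011 Δ5=001111111011 Δ6=001111101011 Δ7=101111101011 | 7Δ
t=1: Δ0=101111101011 Δ1=101101101011 | 1Δ
t=2: Δ0=101101101011 Δ1=101111101011 Δ2=111011101011 | 2Δ
t=3: Δ0=111011101011 Δ1=111001101011 | 1Δ
t=4: Δ0=111001101011 Δ1=111011101011 | 1Δ
t=5: Δ0=111011101011 Δ1=111001101011 | 1Δ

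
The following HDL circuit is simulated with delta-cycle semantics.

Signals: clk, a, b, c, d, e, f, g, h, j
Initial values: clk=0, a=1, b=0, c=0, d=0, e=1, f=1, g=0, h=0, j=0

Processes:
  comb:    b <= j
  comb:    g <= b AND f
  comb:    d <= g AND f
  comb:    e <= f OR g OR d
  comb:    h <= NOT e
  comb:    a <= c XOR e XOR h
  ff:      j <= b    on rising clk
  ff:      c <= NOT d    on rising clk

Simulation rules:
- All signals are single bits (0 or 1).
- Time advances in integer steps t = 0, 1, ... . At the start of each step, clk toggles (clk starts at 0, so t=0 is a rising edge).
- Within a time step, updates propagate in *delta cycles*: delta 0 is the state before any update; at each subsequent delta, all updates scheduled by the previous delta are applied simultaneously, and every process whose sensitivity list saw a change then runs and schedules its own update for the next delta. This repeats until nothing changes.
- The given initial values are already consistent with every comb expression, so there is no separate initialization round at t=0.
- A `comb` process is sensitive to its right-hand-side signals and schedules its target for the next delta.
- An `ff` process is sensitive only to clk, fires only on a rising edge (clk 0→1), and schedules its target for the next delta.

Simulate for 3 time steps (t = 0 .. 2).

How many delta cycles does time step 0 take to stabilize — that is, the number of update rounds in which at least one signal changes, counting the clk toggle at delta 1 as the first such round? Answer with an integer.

t0.Δ0 h=0 a=1 g=0 j=0 c=0 d=0 f=1 b=0 clk=0 e=1
t0.Δ1 h=0 a=1 g=0 j=0 c=0 d=0 f=1 b=0 clk=1 e=1
t0.Δ2 h=0 a=1 g=0 j=0 c=1 d=0 f=1 b=0 clk=1 e=1
t0.Δ3 h=0 a=0 g=0 j=0 c=1 d=0 f=1 b=0 clk=1 e=1
t1.Δ0 h=0 a=0 g=0 j=0 c=1 d=0 f=1 b=0 clk=1 e=1
t1.Δ1 h=0 a=0 g=0 j=0 c=1 d=0 f=1 b=0 clk=0 e=1
t2.Δ0 h=0 a=0 g=0 j=0 c=1 d=0 f=1 b=0 clk=0 e=1
t2.Δ1 h=0 a=0 g=0 j=0 c=1 d=0 f=1 b=0 clk=1 e=1

3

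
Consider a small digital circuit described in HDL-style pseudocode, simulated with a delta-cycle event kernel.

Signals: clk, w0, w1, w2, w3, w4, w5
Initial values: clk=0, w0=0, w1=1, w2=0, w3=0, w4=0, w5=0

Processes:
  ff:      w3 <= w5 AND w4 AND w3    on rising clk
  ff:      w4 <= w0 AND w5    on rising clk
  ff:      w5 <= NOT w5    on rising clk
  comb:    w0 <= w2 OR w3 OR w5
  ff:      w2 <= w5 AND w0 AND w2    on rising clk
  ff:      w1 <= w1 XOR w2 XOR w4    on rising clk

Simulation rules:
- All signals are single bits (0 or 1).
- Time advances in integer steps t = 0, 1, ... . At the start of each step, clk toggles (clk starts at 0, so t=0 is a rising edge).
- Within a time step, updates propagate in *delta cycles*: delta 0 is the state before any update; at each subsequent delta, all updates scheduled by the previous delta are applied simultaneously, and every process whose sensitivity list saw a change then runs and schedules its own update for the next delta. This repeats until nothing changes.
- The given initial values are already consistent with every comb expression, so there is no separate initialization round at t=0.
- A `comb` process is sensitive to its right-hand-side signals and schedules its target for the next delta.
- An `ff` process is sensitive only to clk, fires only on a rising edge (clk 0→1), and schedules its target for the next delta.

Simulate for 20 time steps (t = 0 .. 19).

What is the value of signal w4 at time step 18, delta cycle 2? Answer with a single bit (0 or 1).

1

t=0 Δ0: w1=1 w2=0 w3=0 w4=0 w5=0 w0=0 clk=0
  Δ1: clk:0→1
  Δ2: w5:0→1
  Δ3: w0:0→1
  (3Δ to stable)
t=1 Δ0: w1=1 w2=0 w3=0 w4=0 w5=1 w0=1 clk=1
  Δ1: clk:1→0
  (1Δ to stable)
t=2 Δ0: w1=1 w2=0 w3=0 w4=0 w5=1 w0=1 clk=0
  Δ1: clk:0→1
  Δ2: w4:0→1, w5:1→0
  Δ3: w0:1→0
  (3Δ to stable)
t=3 Δ0: w1=1 w2=0 w3=0 w4=1 w5=0 w0=0 clk=1
  Δ1: clk:1→0
  (1Δ to stable)
t=4 Δ0: w1=1 w2=0 w3=0 w4=1 w5=0 w0=0 clk=0
  Δ1: clk:0→1
  Δ2: w1:1→0, w4:1→0, w5:0→1
  Δ3: w0:0→1
  (3Δ to stable)
t=5 Δ0: w1=0 w2=0 w3=0 w4=0 w5=1 w0=1 clk=1
  Δ1: clk:1→0
  (1Δ to stable)
t=6 Δ0: w1=0 w2=0 w3=0 w4=0 w5=1 w0=1 clk=0
  Δ1: clk:0→1
  Δ2: w4:0→1, w5:1→0
  Δ3: w0:1→0
  (3Δ to stable)
t=7 Δ0: w1=0 w2=0 w3=0 w4=1 w5=0 w0=0 clk=1
  Δ1: clk:1→0
  (1Δ to stable)
t=8 Δ0: w1=0 w2=0 w3=0 w4=1 w5=0 w0=0 clk=0
  Δ1: clk:0→1
  Δ2: w1:0→1, w4:1→0, w5:0→1
  Δ3: w0:0→1
  (3Δ to stable)
t=9 Δ0: w1=1 w2=0 w3=0 w4=0 w5=1 w0=1 clk=1
  Δ1: clk:1→0
  (1Δ to stable)
t=10 Δ0: w1=1 w2=0 w3=0 w4=0 w5=1 w0=1 clk=0
  Δ1: clk:0→1
  Δ2: w4:0→1, w5:1→0
  Δ3: w0:1→0
  (3Δ to stable)
t=11 Δ0: w1=1 w2=0 w3=0 w4=1 w5=0 w0=0 clk=1
  Δ1: clk:1→0
  (1Δ to stable)
t=12 Δ0: w1=1 w2=0 w3=0 w4=1 w5=0 w0=0 clk=0
  Δ1: clk:0→1
  Δ2: w1:1→0, w4:1→0, w5:0→1
  Δ3: w0:0→1
  (3Δ to stable)
t=13 Δ0: w1=0 w2=0 w3=0 w4=0 w5=1 w0=1 clk=1
  Δ1: clk:1→0
  (1Δ to stable)
t=14 Δ0: w1=0 w2=0 w3=0 w4=0 w5=1 w0=1 clk=0
  Δ1: clk:0→1
  Δ2: w4:0→1, w5:1→0
  Δ3: w0:1→0
  (3Δ to stable)
t=15 Δ0: w1=0 w2=0 w3=0 w4=1 w5=0 w0=0 clk=1
  Δ1: clk:1→0
  (1Δ to stable)
t=16 Δ0: w1=0 w2=0 w3=0 w4=1 w5=0 w0=0 clk=0
  Δ1: clk:0→1
  Δ2: w1:0→1, w4:1→0, w5:0→1
  Δ3: w0:0→1
  (3Δ to stable)
t=17 Δ0: w1=1 w2=0 w3=0 w4=0 w5=1 w0=1 clk=1
  Δ1: clk:1→0
  (1Δ to stable)
t=18 Δ0: w1=1 w2=0 w3=0 w4=0 w5=1 w0=1 clk=0
  Δ1: clk:0→1
  Δ2: w4:0→1, w5:1→0
  Δ3: w0:1→0
  (3Δ to stable)
t=19 Δ0: w1=1 w2=0 w3=0 w4=1 w5=0 w0=0 clk=1
  Δ1: clk:1→0
  (1Δ to stable)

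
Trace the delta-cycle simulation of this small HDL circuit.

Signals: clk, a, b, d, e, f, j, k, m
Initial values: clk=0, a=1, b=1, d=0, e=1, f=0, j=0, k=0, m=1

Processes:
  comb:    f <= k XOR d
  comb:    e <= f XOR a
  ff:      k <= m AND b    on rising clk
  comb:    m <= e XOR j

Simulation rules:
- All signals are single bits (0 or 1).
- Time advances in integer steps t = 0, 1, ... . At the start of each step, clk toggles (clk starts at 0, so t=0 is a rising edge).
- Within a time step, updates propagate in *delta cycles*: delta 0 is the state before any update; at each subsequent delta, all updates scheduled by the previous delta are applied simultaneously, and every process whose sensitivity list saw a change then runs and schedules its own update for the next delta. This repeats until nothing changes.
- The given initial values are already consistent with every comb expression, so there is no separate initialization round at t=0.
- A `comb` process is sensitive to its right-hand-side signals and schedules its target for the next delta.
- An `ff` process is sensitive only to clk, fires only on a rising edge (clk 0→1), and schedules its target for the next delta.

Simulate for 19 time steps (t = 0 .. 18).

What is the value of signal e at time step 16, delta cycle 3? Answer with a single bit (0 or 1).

1

t0.Δ0 f=0 b=1 d=0 m=1 k=0 clk=0 e=1 j=0 a=1
t0.Δ1 f=0 b=1 d=0 m=1 k=0 clk=1 e=1 j=0 a=1
t0.Δ2 f=0 b=1 d=0 m=1 k=1 clk=1 e=1 j=0 a=1
t0.Δ3 f=1 b=1 d=0 m=1 k=1 clk=1 e=1 j=0 a=1
t0.Δ4 f=1 b=1 d=0 m=1 k=1 clk=1 e=0 j=0 a=1
t0.Δ5 f=1 b=1 d=0 m=0 k=1 clk=1 e=0 j=0 a=1
t1.Δ0 f=1 b=1 d=0 m=0 k=1 clk=1 e=0 j=0 a=1
t1.Δ1 f=1 b=1 d=0 m=0 k=1 clk=0 e=0 j=0 a=1
t2.Δ0 f=1 b=1 d=0 m=0 k=1 clk=0 e=0 j=0 a=1
t2.Δ1 f=1 b=1 d=0 m=0 k=1 clk=1 e=0 j=0 a=1
t2.Δ2 f=1 b=1 d=0 m=0 k=0 clk=1 e=0 j=0 a=1
t2.Δ3 f=0 b=1 d=0 m=0 k=0 clk=1 e=0 j=0 a=1
t2.Δ4 f=0 b=1 d=0 m=0 k=0 clk=1 e=1 j=0 a=1
t2.Δ5 f=0 b=1 d=0 m=1 k=0 clk=1 e=1 j=0 a=1
t3.Δ0 f=0 b=1 d=0 m=1 k=0 clk=1 e=1 j=0 a=1
t3.Δ1 f=0 b=1 d=0 m=1 k=0 clk=0 e=1 j=0 a=1
t4.Δ0 f=0 b=1 d=0 m=1 k=0 clk=0 e=1 j=0 a=1
t4.Δ1 f=0 b=1 d=0 m=1 k=0 clk=1 e=1 j=0 a=1
t4.Δ2 f=0 b=1 d=0 m=1 k=1 clk=1 e=1 j=0 a=1
t4.Δ3 f=1 b=1 d=0 m=1 k=1 clk=1 e=1 j=0 a=1
t4.Δ4 f=1 b=1 d=0 m=1 k=1 clk=1 e=0 j=0 a=1
t4.Δ5 f=1 b=1 d=0 m=0 k=1 clk=1 e=0 j=0 a=1
t5.Δ0 f=1 b=1 d=0 m=0 k=1 clk=1 e=0 j=0 a=1
t5.Δ1 f=1 b=1 d=0 m=0 k=1 clk=0 e=0 j=0 a=1
t6.Δ0 f=1 b=1 d=0 m=0 k=1 clk=0 e=0 j=0 a=1
t6.Δ1 f=1 b=1 d=0 m=0 k=1 clk=1 e=0 j=0 a=1
t6.Δ2 f=1 b=1 d=0 m=0 k=0 clk=1 e=0 j=0 a=1
t6.Δ3 f=0 b=1 d=0 m=0 k=0 clk=1 e=0 j=0 a=1
t6.Δ4 f=0 b=1 d=0 m=0 k=0 clk=1 e=1 j=0 a=1
t6.Δ5 f=0 b=1 d=0 m=1 k=0 clk=1 e=1 j=0 a=1
t7.Δ0 f=0 b=1 d=0 m=1 k=0 clk=1 e=1 j=0 a=1
t7.Δ1 f=0 b=1 d=0 m=1 k=0 clk=0 e=1 j=0 a=1
t8.Δ0 f=0 b=1 d=0 m=1 k=0 clk=0 e=1 j=0 a=1
t8.Δ1 f=0 b=1 d=0 m=1 k=0 clk=1 e=1 j=0 a=1
t8.Δ2 f=0 b=1 d=0 m=1 k=1 clk=1 e=1 j=0 a=1
t8.Δ3 f=1 b=1 d=0 m=1 k=1 clk=1 e=1 j=0 a=1
t8.Δ4 f=1 b=1 d=0 m=1 k=1 clk=1 e=0 j=0 a=1
t8.Δ5 f=1 b=1 d=0 m=0 k=1 clk=1 e=0 j=0 a=1
t9.Δ0 f=1 b=1 d=0 m=0 k=1 clk=1 e=0 j=0 a=1
t9.Δ1 f=1 b=1 d=0 m=0 k=1 clk=0 e=0 j=0 a=1
t10.Δ0 f=1 b=1 d=0 m=0 k=1 clk=0 e=0 j=0 a=1
t10.Δ1 f=1 b=1 d=0 m=0 k=1 clk=1 e=0 j=0 a=1
t10.Δ2 f=1 b=1 d=0 m=0 k=0 clk=1 e=0 j=0 a=1
t10.Δ3 f=0 b=1 d=0 m=0 k=0 clk=1 e=0 j=0 a=1
t10.Δ4 f=0 b=1 d=0 m=0 k=0 clk=1 e=1 j=0 a=1
t10.Δ5 f=0 b=1 d=0 m=1 k=0 clk=1 e=1 j=0 a=1
t11.Δ0 f=0 b=1 d=0 m=1 k=0 clk=1 e=1 j=0 a=1
t11.Δ1 f=0 b=1 d=0 m=1 k=0 clk=0 e=1 j=0 a=1
t12.Δ0 f=0 b=1 d=0 m=1 k=0 clk=0 e=1 j=0 a=1
t12.Δ1 f=0 b=1 d=0 m=1 k=0 clk=1 e=1 j=0 a=1
t12.Δ2 f=0 b=1 d=0 m=1 k=1 clk=1 e=1 j=0 a=1
t12.Δ3 f=1 b=1 d=0 m=1 k=1 clk=1 e=1 j=0 a=1
t12.Δ4 f=1 b=1 d=0 m=1 k=1 clk=1 e=0 j=0 a=1
t12.Δ5 f=1 b=1 d=0 m=0 k=1 clk=1 e=0 j=0 a=1
t13.Δ0 f=1 b=1 d=0 m=0 k=1 clk=1 e=0 j=0 a=1
t13.Δ1 f=1 b=1 d=0 m=0 k=1 clk=0 e=0 j=0 a=1
t14.Δ0 f=1 b=1 d=0 m=0 k=1 clk=0 e=0 j=0 a=1
t14.Δ1 f=1 b=1 d=0 m=0 k=1 clk=1 e=0 j=0 a=1
t14.Δ2 f=1 b=1 d=0 m=0 k=0 clk=1 e=0 j=0 a=1
t14.Δ3 f=0 b=1 d=0 m=0 k=0 clk=1 e=0 j=0 a=1
t14.Δ4 f=0 b=1 d=0 m=0 k=0 clk=1 e=1 j=0 a=1
t14.Δ5 f=0 b=1 d=0 m=1 k=0 clk=1 e=1 j=0 a=1
t15.Δ0 f=0 b=1 d=0 m=1 k=0 clk=1 e=1 j=0 a=1
t15.Δ1 f=0 b=1 d=0 m=1 k=0 clk=0 e=1 j=0 a=1
t16.Δ0 f=0 b=1 d=0 m=1 k=0 clk=0 e=1 j=0 a=1
t16.Δ1 f=0 b=1 d=0 m=1 k=0 clk=1 e=1 j=0 a=1
t16.Δ2 f=0 b=1 d=0 m=1 k=1 clk=1 e=1 j=0 a=1
t16.Δ3 f=1 b=1 d=0 m=1 k=1 clk=1 e=1 j=0 a=1
t16.Δ4 f=1 b=1 d=0 m=1 k=1 clk=1 e=0 j=0 a=1
t16.Δ5 f=1 b=1 d=0 m=0 k=1 clk=1 e=0 j=0 a=1
t17.Δ0 f=1 b=1 d=0 m=0 k=1 clk=1 e=0 j=0 a=1
t17.Δ1 f=1 b=1 d=0 m=0 k=1 clk=0 e=0 j=0 a=1
t18.Δ0 f=1 b=1 d=0 m=0 k=1 clk=0 e=0 j=0 a=1
t18.Δ1 f=1 b=1 d=0 m=0 k=1 clk=1 e=0 j=0 a=1
t18.Δ2 f=1 b=1 d=0 m=0 k=0 clk=1 e=0 j=0 a=1
t18.Δ3 f=0 b=1 d=0 m=0 k=0 clk=1 e=0 j=0 a=1
t18.Δ4 f=0 b=1 d=0 m=0 k=0 clk=1 e=1 j=0 a=1
t18.Δ5 f=0 b=1 d=0 m=1 k=0 clk=1 e=1 j=0 a=1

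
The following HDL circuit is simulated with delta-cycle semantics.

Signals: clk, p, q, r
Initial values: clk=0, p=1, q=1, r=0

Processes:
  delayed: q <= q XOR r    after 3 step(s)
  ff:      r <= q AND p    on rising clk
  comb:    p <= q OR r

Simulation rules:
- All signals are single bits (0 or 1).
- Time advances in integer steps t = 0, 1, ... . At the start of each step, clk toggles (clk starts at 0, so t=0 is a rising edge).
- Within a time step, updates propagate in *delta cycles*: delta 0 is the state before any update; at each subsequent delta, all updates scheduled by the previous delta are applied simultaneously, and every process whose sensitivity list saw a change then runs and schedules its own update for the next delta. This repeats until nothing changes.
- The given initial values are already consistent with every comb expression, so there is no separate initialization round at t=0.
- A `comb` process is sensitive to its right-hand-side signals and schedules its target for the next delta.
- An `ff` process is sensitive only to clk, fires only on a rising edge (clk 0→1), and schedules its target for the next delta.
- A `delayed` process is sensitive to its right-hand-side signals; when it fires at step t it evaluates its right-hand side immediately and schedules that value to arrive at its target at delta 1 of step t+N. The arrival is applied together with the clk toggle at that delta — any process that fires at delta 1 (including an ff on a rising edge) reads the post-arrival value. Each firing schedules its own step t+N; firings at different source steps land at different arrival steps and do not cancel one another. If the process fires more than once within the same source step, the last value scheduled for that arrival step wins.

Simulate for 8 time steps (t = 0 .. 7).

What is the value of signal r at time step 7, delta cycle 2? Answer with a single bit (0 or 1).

[bits: clk,p,q,r]
t=0: Δ0=0110 Δ1=1110 Δ2=1111 | 2Δ
t=1: Δ0=1111 Δ1=0111 | 1Δ
t=2: Δ0=0111 Δ1=1111 | 1Δ
t=3: Δ0=1111 Δ1=0101 | 1Δ
t=4: Δ0=0101 Δ1=1101 Δ2=1100 Δ3=1000 | 3Δ
t=5: Δ0=1000 Δ1=0000 | 1Δ
t=6: Δ0=0000 Δ1=1010 Δ2=1110 | 2Δ
t=7: Δ0=1110 Δ1=0100 Δ2=0000 | 2Δ

0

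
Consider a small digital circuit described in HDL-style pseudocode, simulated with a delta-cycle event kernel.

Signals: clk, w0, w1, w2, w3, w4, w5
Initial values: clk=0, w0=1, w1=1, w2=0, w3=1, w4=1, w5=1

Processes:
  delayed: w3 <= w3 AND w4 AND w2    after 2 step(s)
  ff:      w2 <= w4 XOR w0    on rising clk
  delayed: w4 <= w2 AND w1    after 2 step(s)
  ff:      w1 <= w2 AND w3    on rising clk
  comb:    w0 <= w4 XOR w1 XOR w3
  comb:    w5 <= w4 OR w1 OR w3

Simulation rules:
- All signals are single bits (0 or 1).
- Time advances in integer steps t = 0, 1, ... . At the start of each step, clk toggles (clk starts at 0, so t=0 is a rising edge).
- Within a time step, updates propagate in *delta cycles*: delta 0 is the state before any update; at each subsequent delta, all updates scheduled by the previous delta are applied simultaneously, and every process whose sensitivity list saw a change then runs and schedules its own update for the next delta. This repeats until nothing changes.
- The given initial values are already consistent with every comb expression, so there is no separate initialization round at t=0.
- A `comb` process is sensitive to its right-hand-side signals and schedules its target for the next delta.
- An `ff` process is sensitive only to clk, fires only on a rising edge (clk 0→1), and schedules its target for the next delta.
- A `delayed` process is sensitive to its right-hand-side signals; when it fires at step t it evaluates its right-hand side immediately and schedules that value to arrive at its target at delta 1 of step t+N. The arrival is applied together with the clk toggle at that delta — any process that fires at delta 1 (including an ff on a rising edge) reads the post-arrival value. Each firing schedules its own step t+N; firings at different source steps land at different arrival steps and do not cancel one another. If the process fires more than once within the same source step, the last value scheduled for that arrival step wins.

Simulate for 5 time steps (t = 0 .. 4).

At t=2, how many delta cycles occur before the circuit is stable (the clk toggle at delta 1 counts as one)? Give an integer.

2

[bits: clk,w5,w2,w1,w0,w3,w4]
t=0: Δ0=0101111 Δ1=1101111 Δ2=1100111 Δ3=1100011 | 3Δ
t=1: Δ0=1100011 Δ1=0100011 | 1Δ
t=2: Δ0=0100011 Δ1=1100010 Δ2=1100110 | 2Δ
t=3: Δ0=1100110 Δ1=0100110 | 1Δ
t=4: Δ0=0100110 Δ1=1100100 Δ2=1010000 | 2Δ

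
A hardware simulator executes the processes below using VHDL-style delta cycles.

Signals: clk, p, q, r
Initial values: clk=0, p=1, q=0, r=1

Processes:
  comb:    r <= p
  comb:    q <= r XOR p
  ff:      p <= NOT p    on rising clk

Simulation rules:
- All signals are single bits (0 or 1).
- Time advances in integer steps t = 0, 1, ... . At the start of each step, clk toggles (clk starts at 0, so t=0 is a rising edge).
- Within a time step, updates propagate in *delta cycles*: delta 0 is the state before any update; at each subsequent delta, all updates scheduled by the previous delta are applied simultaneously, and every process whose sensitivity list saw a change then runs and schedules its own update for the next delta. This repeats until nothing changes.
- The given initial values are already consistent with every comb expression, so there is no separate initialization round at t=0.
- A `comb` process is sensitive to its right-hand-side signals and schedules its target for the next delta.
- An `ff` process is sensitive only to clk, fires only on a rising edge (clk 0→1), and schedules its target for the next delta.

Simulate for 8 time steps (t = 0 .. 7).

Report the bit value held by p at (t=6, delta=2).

[bits: clk,q,p,r]
t=0: Δ0=0011 Δ1=1011 Δ2=1001 Δ3=1100 Δ4=1000 | 4Δ
t=1: Δ0=1000 Δ1=0000 | 1Δ
t=2: Δ0=0000 Δ1=1000 Δ2=1010 Δ3=1111 Δ4=1011 | 4Δ
t=3: Δ0=1011 Δ1=0011 | 1Δ
t=4: Δ0=0011 Δ1=1011 Δ2=1001 Δ3=1100 Δ4=1000 | 4Δ
t=5: Δ0=1000 Δ1=0000 | 1Δ
t=6: Δ0=0000 Δ1=1000 Δ2=1010 Δ3=1111 Δ4=1011 | 4Δ
t=7: Δ0=1011 Δ1=0011 | 1Δ

1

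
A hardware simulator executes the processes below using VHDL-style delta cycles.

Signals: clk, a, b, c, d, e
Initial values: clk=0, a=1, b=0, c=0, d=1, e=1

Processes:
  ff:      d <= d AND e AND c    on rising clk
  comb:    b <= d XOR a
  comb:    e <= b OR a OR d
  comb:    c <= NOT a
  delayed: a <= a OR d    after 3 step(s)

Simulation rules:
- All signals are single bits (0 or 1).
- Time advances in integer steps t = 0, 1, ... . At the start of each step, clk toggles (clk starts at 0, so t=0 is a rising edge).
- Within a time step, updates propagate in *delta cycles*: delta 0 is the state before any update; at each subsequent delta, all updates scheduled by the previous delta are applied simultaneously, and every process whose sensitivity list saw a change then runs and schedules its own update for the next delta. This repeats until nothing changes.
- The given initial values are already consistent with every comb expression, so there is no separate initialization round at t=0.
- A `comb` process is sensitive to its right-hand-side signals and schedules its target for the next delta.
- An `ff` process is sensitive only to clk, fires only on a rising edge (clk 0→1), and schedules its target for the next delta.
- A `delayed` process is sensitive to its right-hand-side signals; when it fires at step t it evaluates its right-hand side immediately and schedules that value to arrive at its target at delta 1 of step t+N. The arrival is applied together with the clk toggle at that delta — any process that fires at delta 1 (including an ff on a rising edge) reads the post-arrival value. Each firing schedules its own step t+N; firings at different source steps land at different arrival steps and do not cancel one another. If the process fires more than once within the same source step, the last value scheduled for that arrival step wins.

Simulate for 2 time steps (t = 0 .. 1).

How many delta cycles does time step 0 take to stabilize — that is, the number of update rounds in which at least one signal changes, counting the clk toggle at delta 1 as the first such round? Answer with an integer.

t=0 Δ0: a=1 b=0 e=1 clk=0 d=1 c=0
  Δ1: clk:0→1
  Δ2: d:1→0
  Δ3: b:0→1
  (3Δ to stable)
t=1 Δ0: a=1 b=1 e=1 clk=1 d=0 c=0
  Δ1: clk:1→0
  (1Δ to stable)

3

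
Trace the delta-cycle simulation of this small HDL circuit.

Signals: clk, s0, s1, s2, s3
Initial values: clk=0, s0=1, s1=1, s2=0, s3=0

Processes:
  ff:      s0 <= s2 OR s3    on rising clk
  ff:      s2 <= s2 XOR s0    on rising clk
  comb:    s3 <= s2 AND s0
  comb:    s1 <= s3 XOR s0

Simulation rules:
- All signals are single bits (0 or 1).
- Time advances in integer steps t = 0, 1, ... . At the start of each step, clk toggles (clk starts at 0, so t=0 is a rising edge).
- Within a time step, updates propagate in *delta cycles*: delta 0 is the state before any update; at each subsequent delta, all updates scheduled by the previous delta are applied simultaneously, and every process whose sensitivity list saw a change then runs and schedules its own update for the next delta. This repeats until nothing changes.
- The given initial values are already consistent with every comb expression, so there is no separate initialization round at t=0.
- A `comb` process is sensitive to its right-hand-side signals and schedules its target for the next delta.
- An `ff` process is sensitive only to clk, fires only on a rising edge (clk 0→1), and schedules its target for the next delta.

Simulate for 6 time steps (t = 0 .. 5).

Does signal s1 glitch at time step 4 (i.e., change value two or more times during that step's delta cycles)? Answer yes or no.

no

t0.Δ0 s2=0 clk=0 s1=1 s3=0 s0=1
t0.Δ1 s2=0 clk=1 s1=1 s3=0 s0=1
t0.Δ2 s2=1 clk=1 s1=1 s3=0 s0=0
t0.Δ3 s2=1 clk=1 s1=0 s3=0 s0=0
t1.Δ0 s2=1 clk=1 s1=0 s3=0 s0=0
t1.Δ1 s2=1 clk=0 s1=0 s3=0 s0=0
t2.Δ0 s2=1 clk=0 s1=0 s3=0 s0=0
t2.Δ1 s2=1 clk=1 s1=0 s3=0 s0=0
t2.Δ2 s2=1 clk=1 s1=0 s3=0 s0=1
t2.Δ3 s2=1 clk=1 s1=1 s3=1 s0=1
t2.Δ4 s2=1 clk=1 s1=0 s3=1 s0=1
t3.Δ0 s2=1 clk=1 s1=0 s3=1 s0=1
t3.Δ1 s2=1 clk=0 s1=0 s3=1 s0=1
t4.Δ0 s2=1 clk=0 s1=0 s3=1 s0=1
t4.Δ1 s2=1 clk=1 s1=0 s3=1 s0=1
t4.Δ2 s2=0 clk=1 s1=0 s3=1 s0=1
t4.Δ3 s2=0 clk=1 s1=0 s3=0 s0=1
t4.Δ4 s2=0 clk=1 s1=1 s3=0 s0=1
t5.Δ0 s2=0 clk=1 s1=1 s3=0 s0=1
t5.Δ1 s2=0 clk=0 s1=1 s3=0 s0=1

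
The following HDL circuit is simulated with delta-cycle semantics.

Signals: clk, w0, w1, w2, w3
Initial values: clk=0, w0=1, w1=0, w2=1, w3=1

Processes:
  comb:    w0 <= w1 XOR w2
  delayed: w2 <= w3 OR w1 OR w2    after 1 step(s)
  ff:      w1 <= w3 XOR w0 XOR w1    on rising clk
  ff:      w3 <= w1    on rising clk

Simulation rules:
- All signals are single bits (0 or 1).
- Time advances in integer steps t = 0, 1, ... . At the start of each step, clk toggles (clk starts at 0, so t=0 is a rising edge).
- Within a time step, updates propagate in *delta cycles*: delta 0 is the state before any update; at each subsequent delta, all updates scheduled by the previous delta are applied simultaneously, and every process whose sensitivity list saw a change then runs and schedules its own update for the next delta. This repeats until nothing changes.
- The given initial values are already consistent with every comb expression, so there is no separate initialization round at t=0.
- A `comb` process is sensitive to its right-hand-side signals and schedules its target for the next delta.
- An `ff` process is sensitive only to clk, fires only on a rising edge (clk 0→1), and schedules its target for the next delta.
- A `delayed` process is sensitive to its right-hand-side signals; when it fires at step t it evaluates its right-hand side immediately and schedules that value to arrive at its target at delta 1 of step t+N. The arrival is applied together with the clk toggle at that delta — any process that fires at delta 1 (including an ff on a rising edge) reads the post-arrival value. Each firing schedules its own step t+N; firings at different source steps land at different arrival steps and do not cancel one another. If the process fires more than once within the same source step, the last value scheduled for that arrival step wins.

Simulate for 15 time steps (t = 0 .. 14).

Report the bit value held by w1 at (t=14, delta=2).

[bits: w3,clk,w0,w1,w2]
t=0: Δ0=10101 Δ1=11101 Δ2=01101 | 2Δ
t=1: Δ0=01101 Δ1=00101 | 1Δ
t=2: Δ0=00101 Δ1=01101 Δ2=01111 Δ3=01011 | 3Δ
t=3: Δ0=01011 Δ1=00011 | 1Δ
t=4: Δ0=00011 Δ1=01011 Δ2=11011 | 2Δ
t=5: Δ0=11011 Δ1=10011 | 1Δ
t=6: Δ0=10011 Δ1=11011 Δ2=11001 Δ3=11101 | 3Δ
t=7: Δ0=11101 Δ1=10101 | 1Δ
t=8: Δ0=10101 Δ1=11101 Δ2=01101 | 2Δ
t=9: Δ0=01101 Δ1=00101 | 1Δ
t=10: Δ0=00101 Δ1=01101 Δ2=01111 Δ3=01011 | 3Δ
t=11: Δ0=01011 Δ1=00011 | 1Δ
t=12: Δ0=00011 Δ1=01011 Δ2=11011 | 2Δ
t=13: Δ0=11011 Δ1=10011 | 1Δ
t=14: Δ0=10011 Δ1=11011 Δ2=11001 Δ3=11101 | 3Δ

0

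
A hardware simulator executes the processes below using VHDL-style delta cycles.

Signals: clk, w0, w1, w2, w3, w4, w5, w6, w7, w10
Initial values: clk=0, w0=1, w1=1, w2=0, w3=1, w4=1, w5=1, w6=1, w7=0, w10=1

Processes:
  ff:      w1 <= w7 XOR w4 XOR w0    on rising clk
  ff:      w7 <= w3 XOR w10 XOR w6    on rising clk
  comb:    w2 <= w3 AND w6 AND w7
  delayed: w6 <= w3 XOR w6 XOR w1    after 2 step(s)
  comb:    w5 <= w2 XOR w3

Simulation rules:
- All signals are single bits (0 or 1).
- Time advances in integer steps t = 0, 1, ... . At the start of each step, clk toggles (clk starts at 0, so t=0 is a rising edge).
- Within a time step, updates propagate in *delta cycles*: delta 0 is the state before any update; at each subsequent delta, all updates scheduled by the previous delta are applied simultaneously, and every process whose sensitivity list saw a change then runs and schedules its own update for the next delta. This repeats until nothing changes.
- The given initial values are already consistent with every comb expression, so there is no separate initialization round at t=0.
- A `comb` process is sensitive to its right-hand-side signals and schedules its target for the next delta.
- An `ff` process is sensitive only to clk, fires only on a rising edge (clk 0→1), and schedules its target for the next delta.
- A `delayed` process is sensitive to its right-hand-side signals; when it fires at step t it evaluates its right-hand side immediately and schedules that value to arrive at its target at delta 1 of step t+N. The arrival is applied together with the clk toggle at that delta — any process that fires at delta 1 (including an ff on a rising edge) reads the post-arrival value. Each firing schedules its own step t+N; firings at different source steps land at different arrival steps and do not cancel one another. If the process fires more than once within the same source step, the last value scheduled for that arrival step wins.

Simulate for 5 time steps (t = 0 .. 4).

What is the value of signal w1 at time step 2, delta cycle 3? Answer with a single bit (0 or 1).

1

[bits: w5,w10,w4,w2,w1,clk,w3,w0,w6,w7]
t=0: Δ0=1110101110 Δ1=1110111110 Δ2=1110011111 Δ3=1111011111 Δ4=0111011111 | 4Δ
t=1: Δ0=0111011111 Δ1=0111001111 | 1Δ
t=2: Δ0=0111001111 Δ1=0111011101 Δ2=0110111100 Δ3=1110111100 | 3Δ
t=3: Δ0=1110111100 Δ1=1110101100 | 1Δ
t=4: Δ0=1110101100 Δ1=1110111100 Δ2=1110011100 | 2Δ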